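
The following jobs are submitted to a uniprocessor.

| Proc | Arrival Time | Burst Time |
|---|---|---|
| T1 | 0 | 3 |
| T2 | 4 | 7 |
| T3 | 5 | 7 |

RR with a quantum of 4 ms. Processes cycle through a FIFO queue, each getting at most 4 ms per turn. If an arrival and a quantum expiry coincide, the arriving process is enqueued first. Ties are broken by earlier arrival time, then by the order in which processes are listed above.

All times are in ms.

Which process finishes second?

Timeline: | T1 0-3 | idle 3-4 | T2 4-8 | T3 8-12 | T2 12-15 | T3 15-18 |
Completion: T1=3  T2=15  T3=18
Finish order: T1 → T2 → T3

T2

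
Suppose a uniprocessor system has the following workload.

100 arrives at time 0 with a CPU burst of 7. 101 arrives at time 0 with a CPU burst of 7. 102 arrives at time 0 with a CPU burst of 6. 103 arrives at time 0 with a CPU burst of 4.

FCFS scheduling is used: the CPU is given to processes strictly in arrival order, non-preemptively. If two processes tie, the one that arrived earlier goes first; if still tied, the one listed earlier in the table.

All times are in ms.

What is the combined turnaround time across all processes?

Schedule: | 100 0-7 | 101 7-14 | 102 14-20 | 103 20-24 |
Completion: 100=7  101=14  102=20  103=24
Turnaround (C−A): 100=7  101=14  102=20  103=24
Turnaround = completion − arrival: 100=7, 101=14, 102=20, 103=24
Total turnaround = 7 + 14 + 20 + 24 = 65

65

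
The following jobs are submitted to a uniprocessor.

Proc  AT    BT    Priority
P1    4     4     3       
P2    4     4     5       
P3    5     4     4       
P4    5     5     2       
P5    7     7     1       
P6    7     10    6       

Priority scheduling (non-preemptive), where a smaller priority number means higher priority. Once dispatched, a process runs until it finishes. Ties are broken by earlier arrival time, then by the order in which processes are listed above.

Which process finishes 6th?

P6

Schedule: | idle 0-4 | P1 4-8 | P5 8-15 | P4 15-20 | P3 20-24 | P2 24-28 | P6 28-38 |
Completion: P1=8  P2=28  P3=24  P4=20  P5=15  P6=38
Turnaround (C−A): P1=4  P2=24  P3=19  P4=15  P5=8  P6=31
Finish order: P1 → P5 → P4 → P3 → P2 → P6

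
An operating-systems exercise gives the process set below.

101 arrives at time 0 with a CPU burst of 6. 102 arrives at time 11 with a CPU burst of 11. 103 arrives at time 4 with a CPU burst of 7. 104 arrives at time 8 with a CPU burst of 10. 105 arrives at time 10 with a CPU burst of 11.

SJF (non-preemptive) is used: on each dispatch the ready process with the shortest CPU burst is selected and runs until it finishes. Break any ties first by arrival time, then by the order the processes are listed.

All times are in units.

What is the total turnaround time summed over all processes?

88

Timeline: | 101 0-6 | 103 6-13 | 104 13-23 | 105 23-34 | 102 34-45 |
Completion: 101=6  102=45  103=13  104=23  105=34
Turnaround (C−A): 101=6  102=34  103=9  104=15  105=24
Turnaround = completion − arrival: 101=6, 102=34, 103=9, 104=15, 105=24
Total turnaround = 6 + 34 + 9 + 15 + 24 = 88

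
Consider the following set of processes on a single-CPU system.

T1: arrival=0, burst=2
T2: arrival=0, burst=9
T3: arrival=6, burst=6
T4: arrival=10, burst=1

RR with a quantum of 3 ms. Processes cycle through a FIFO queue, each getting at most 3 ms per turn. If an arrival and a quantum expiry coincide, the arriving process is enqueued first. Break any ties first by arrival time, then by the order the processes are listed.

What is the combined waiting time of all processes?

Schedule: | T1 0-2 | T2 2-8 | T3 8-11 | T2 11-14 | T4 14-15 | T3 15-18 |
Completion: T1=2  T2=14  T3=18  T4=15
Turnaround (C−A): T1=2  T2=14  T3=12  T4=5
Waiting = turnaround − burst: T1=0, T2=5, T3=6, T4=4
Total waiting = 0 + 5 + 6 + 4 = 15

15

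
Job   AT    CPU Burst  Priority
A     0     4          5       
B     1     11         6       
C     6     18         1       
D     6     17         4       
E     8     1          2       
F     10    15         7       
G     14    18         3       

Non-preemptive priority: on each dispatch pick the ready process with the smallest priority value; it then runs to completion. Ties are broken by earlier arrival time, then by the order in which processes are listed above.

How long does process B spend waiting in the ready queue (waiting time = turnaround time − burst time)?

Gantt: | A 0-4 | B 4-15 | C 15-33 | E 33-34 | G 34-52 | D 52-69 | F 69-84 |
Completion: A=4  B=15  C=33  D=69  E=34  F=84  G=52
Turnaround (C−A): A=4  B=14  C=27  D=63  E=26  F=74  G=38
Waiting(B) = turnaround − burst = 14 − 11 = 3

3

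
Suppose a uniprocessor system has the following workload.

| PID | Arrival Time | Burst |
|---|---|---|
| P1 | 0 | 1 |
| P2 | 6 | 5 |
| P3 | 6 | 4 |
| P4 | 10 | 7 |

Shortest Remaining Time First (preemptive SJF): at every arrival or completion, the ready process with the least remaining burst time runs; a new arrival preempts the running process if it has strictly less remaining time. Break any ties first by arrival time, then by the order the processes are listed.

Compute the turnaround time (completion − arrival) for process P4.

12

Timeline: | P1 0-1 | idle 1-6 | P3 6-10 | P2 10-15 | P4 15-22 |
Completion: P1=1  P2=15  P3=10  P4=22
Turnaround(P4) = completion − arrival = 22 − 10 = 12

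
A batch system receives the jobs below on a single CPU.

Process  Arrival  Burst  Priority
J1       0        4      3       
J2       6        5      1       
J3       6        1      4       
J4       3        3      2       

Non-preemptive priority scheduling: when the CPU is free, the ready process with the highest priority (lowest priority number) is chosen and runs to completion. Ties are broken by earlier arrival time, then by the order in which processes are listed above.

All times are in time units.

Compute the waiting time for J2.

Gantt: | J1 0-4 | J4 4-7 | J2 7-12 | J3 12-13 |
Completion: J1=4  J2=12  J3=13  J4=7
Turnaround (C−A): J1=4  J2=6  J3=7  J4=4
Waiting(J2) = turnaround − burst = 6 − 5 = 1

1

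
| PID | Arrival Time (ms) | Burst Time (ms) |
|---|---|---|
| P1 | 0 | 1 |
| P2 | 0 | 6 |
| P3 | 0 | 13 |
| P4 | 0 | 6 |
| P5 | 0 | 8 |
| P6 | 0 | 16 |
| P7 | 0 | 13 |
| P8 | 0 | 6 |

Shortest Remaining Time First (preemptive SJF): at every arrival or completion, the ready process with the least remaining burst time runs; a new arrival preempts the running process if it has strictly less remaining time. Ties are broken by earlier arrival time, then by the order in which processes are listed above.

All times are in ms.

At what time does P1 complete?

1

Timeline: | P1 0-1 | P2 1-7 | P4 7-13 | P8 13-19 | P5 19-27 | P3 27-40 | P7 40-53 | P6 53-69 |
Completion: P1=1  P2=7  P3=40  P4=13  P5=27  P6=69  P7=53  P8=19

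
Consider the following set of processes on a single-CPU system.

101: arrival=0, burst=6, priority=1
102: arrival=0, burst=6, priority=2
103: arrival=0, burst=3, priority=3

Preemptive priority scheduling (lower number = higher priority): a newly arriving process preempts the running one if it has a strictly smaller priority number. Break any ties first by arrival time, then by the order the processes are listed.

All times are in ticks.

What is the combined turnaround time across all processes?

Gantt: | 101 0-6 | 102 6-12 | 103 12-15 |
Completion: 101=6  102=12  103=15
Turnaround = completion − arrival: 101=6, 102=12, 103=15
Total turnaround = 6 + 12 + 15 = 33

33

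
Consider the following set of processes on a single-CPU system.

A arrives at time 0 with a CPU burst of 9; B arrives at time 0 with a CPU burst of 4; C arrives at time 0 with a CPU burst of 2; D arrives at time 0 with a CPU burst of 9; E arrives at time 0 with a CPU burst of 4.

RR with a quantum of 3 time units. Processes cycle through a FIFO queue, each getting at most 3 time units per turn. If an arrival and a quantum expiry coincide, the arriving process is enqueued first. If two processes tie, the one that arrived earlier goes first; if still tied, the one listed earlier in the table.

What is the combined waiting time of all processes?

73

Timeline: | A 0-3 | B 3-6 | C 6-8 | D 8-11 | E 11-14 | A 14-17 | B 17-18 | D 18-21 | E 21-22 | A 22-25 | D 25-28 |
Completion: A=25  B=18  C=8  D=28  E=22
Waiting = turnaround − burst: A=16, B=14, C=6, D=19, E=18
Total waiting = 16 + 14 + 6 + 19 + 18 = 73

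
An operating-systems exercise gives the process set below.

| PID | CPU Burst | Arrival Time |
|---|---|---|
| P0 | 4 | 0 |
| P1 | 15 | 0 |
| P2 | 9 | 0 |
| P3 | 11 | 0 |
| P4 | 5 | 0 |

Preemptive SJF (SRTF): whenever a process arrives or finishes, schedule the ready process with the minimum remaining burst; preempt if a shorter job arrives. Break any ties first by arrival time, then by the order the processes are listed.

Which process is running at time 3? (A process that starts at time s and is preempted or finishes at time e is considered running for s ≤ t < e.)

P0

Timeline: | P0 0-4 | P4 4-9 | P2 9-18 | P3 18-29 | P1 29-44 |
Completion: P0=4  P1=44  P2=18  P3=29  P4=9
Turnaround (C−A): P0=4  P1=44  P2=18  P3=29  P4=9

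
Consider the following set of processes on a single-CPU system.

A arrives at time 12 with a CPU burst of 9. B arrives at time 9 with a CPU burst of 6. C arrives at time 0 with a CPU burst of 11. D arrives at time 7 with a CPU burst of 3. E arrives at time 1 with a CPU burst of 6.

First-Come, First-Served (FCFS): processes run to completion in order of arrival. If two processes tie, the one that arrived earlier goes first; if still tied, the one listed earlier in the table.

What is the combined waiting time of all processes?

45

Schedule: | C 0-11 | E 11-17 | D 17-20 | B 20-26 | A 26-35 |
Completion: A=35  B=26  C=11  D=20  E=17
Turnaround (C−A): A=23  B=17  C=11  D=13  E=16
Waiting = turnaround − burst: A=14, B=11, C=0, D=10, E=10
Total waiting = 14 + 11 + 0 + 10 + 10 = 45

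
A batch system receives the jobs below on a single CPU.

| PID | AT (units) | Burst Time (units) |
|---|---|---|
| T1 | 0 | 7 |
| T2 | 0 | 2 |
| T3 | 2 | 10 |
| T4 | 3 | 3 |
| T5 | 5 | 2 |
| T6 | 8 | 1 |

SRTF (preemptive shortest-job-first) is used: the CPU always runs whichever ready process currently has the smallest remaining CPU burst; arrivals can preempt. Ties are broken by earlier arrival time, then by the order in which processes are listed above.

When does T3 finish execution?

25

Gantt: | T2 0-2 | T1 2-3 | T4 3-6 | T5 6-8 | T6 8-9 | T1 9-15 | T3 15-25 |
Completion: T1=15  T2=2  T3=25  T4=6  T5=8  T6=9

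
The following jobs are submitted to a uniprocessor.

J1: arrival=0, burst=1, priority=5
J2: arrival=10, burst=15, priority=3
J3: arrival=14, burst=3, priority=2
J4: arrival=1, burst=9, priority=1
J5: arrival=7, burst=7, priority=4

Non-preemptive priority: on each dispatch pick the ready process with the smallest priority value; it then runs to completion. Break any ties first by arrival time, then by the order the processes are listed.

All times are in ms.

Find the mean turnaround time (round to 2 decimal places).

Schedule: | J1 0-1 | J4 1-10 | J2 10-25 | J3 25-28 | J5 28-35 |
Completion: J1=1  J2=25  J3=28  J4=10  J5=35
Turnaround (C−A): J1=1  J2=15  J3=14  J4=9  J5=28
Turnaround times: J1=1, J2=15, J3=14, J4=9, J5=28
Average turnaround = (1+15+14+9+28) / 5 = 67/5 = 13.40

13.40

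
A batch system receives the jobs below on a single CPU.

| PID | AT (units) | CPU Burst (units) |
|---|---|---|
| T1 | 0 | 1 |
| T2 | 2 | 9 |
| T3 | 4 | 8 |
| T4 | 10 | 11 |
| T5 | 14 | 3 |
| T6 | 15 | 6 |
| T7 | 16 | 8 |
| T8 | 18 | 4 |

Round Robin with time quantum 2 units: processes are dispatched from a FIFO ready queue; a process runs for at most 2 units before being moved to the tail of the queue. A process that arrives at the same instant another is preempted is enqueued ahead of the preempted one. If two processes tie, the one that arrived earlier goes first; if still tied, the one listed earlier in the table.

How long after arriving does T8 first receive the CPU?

Gantt: | T1 0-1 | idle 1-2 | T2 2-4 | T3 4-6 | T2 6-8 | T3 8-10 | T2 10-12 | T4 12-14 | T3 14-16 | T2 16-18 | T5 18-20 | T4 20-22 | T6 22-24 | T7 24-26 | T3 26-28 | T8 28-30 | T2 30-31 | T5 31-32 | T4 32-34 | T6 34-36 | T7 36-38 | T8 38-40 | T4 40-42 | T6 42-44 | T7 44-46 | T4 46-48 | T7 48-50 | T4 50-51 |
Completion: T1=1  T2=31  T3=28  T4=51  T5=32  T6=44  T7=50  T8=40
Turnaround (C−A): T1=1  T2=29  T3=24  T4=41  T5=18  T6=29  T7=34  T8=22
Response(T8) = first start − arrival = 28 − 18 = 10

10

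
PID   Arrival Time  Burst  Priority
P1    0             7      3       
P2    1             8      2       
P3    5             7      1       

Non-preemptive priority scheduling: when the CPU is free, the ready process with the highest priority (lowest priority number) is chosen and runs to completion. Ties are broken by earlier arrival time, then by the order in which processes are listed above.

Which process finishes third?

Timeline: | P1 0-7 | P3 7-14 | P2 14-22 |
Completion: P1=7  P2=22  P3=14
Turnaround (C−A): P1=7  P2=21  P3=9
Finish order: P1 → P3 → P2

P2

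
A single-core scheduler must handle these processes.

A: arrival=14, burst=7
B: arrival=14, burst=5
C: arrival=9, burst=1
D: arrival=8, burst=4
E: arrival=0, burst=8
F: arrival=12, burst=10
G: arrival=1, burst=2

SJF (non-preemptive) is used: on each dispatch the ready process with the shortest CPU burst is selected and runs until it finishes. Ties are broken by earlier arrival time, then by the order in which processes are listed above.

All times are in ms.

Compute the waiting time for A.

6

Schedule: | E 0-8 | G 8-10 | C 10-11 | D 11-15 | B 15-20 | A 20-27 | F 27-37 |
Completion: A=27  B=20  C=11  D=15  E=8  F=37  G=10
Turnaround (C−A): A=13  B=6  C=2  D=7  E=8  F=25  G=9
Waiting(A) = turnaround − burst = 13 − 7 = 6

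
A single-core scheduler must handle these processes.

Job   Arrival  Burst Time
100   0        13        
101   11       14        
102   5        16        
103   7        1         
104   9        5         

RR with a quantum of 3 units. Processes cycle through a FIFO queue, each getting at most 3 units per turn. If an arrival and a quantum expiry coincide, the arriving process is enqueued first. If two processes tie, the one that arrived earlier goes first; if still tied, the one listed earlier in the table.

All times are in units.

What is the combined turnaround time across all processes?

Schedule: | 100 0-6 | 102 6-9 | 100 9-12 | 103 12-13 | 104 13-16 | 102 16-19 | 101 19-22 | 100 22-25 | 104 25-27 | 102 27-30 | 101 30-33 | 100 33-34 | 102 34-37 | 101 37-40 | 102 40-43 | 101 43-46 | 102 46-47 | 101 47-49 |
Completion: 100=34  101=49  102=47  103=13  104=27
Turnaround (C−A): 100=34  101=38  102=42  103=6  104=18
Turnaround = completion − arrival: 100=34, 101=38, 102=42, 103=6, 104=18
Total turnaround = 34 + 38 + 42 + 6 + 18 = 138

138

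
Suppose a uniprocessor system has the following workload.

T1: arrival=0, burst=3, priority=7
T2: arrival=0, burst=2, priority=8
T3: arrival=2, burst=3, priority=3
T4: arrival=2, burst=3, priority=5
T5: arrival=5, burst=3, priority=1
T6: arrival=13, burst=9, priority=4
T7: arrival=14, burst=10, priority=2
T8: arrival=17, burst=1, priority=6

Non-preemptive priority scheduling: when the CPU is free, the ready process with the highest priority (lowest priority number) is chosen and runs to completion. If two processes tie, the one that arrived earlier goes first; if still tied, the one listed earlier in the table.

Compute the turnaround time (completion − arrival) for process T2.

Gantt: | T1 0-3 | T3 3-6 | T5 6-9 | T4 9-12 | T2 12-14 | T7 14-24 | T6 24-33 | T8 33-34 |
Completion: T1=3  T2=14  T3=6  T4=12  T5=9  T6=33  T7=24  T8=34
Turnaround (C−A): T1=3  T2=14  T3=4  T4=10  T5=4  T6=20  T7=10  T8=17
Turnaround(T2) = completion − arrival = 14 − 0 = 14

14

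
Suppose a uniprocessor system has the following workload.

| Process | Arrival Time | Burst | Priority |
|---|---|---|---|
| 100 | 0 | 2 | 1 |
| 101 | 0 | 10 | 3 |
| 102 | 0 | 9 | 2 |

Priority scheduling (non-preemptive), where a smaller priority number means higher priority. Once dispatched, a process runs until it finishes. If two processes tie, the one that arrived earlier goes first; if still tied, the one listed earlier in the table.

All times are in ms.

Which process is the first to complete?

100

Schedule: | 100 0-2 | 102 2-11 | 101 11-21 |
Completion: 100=2  101=21  102=11
Turnaround (C−A): 100=2  101=21  102=11
Finish order: 100 → 102 → 101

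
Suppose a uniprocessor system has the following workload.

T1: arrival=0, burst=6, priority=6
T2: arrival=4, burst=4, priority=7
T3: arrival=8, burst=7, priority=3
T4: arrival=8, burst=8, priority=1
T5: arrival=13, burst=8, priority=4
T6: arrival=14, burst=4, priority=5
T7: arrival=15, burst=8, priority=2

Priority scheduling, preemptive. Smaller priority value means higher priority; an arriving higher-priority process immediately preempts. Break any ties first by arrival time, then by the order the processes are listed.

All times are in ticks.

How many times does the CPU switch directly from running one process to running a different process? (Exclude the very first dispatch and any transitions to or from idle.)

Schedule: | T1 0-6 | T2 6-8 | T4 8-16 | T7 16-24 | T3 24-31 | T5 31-39 | T6 39-43 | T2 43-45 |
Completion: T1=6  T2=45  T3=31  T4=16  T5=39  T6=43  T7=24
Turnaround (C−A): T1=6  T2=41  T3=23  T4=8  T5=26  T6=29  T7=9

7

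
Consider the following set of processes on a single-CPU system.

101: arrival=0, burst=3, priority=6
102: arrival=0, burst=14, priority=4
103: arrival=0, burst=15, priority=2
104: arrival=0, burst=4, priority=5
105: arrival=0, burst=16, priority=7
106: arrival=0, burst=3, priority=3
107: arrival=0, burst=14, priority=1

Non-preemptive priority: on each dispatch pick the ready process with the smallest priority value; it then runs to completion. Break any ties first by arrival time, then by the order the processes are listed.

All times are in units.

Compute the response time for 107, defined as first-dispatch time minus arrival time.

0

Schedule: | 107 0-14 | 103 14-29 | 106 29-32 | 102 32-46 | 104 46-50 | 101 50-53 | 105 53-69 |
Completion: 101=53  102=46  103=29  104=50  105=69  106=32  107=14
Turnaround (C−A): 101=53  102=46  103=29  104=50  105=69  106=32  107=14
Response(107) = first start − arrival = 0 − 0 = 0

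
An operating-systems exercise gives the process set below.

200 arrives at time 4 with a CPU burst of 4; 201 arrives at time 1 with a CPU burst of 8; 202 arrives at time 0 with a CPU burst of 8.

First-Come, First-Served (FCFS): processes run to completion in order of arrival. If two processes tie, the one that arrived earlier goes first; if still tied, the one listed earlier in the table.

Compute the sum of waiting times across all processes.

Timeline: | 202 0-8 | 201 8-16 | 200 16-20 |
Completion: 200=20  201=16  202=8
Waiting = turnaround − burst: 200=12, 201=7, 202=0
Total waiting = 12 + 7 + 0 = 19

19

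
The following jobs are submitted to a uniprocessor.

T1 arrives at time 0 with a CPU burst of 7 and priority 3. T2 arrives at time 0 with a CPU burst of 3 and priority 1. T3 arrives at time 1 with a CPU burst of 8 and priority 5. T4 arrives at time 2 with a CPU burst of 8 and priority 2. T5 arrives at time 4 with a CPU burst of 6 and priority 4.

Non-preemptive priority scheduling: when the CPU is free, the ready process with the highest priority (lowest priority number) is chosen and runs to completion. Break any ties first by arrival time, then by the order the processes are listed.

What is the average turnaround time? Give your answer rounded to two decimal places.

16.20

Timeline: | T2 0-3 | T4 3-11 | T1 11-18 | T5 18-24 | T3 24-32 |
Completion: T1=18  T2=3  T3=32  T4=11  T5=24
Turnaround times: T1=18, T2=3, T3=31, T4=9, T5=20
Average turnaround = (18+3+31+9+20) / 5 = 81/5 = 16.20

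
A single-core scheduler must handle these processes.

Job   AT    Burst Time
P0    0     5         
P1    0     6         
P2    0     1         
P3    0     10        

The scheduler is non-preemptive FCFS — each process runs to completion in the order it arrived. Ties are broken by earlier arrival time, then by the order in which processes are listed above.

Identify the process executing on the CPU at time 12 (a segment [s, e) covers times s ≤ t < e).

P3

Gantt: | P0 0-5 | P1 5-11 | P2 11-12 | P3 12-22 |
Completion: P0=5  P1=11  P2=12  P3=22
Turnaround (C−A): P0=5  P1=11  P2=12  P3=22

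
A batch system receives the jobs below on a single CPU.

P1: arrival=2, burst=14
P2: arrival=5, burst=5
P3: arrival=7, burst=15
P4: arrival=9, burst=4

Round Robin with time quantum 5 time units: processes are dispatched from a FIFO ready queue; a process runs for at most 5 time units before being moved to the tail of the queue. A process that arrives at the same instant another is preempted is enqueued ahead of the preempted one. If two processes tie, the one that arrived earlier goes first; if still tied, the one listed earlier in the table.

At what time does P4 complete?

26

Timeline: | idle 0-2 | P1 2-7 | P2 7-12 | P3 12-17 | P1 17-22 | P4 22-26 | P3 26-31 | P1 31-35 | P3 35-40 |
Completion: P1=35  P2=12  P3=40  P4=26
Turnaround (C−A): P1=33  P2=7  P3=33  P4=17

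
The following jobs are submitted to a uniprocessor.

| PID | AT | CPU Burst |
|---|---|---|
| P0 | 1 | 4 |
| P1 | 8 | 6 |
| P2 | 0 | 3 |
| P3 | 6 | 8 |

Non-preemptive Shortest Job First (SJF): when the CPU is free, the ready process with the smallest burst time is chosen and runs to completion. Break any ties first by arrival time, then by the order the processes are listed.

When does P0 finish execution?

7

Schedule: | P2 0-3 | P0 3-7 | P3 7-15 | P1 15-21 |
Completion: P0=7  P1=21  P2=3  P3=15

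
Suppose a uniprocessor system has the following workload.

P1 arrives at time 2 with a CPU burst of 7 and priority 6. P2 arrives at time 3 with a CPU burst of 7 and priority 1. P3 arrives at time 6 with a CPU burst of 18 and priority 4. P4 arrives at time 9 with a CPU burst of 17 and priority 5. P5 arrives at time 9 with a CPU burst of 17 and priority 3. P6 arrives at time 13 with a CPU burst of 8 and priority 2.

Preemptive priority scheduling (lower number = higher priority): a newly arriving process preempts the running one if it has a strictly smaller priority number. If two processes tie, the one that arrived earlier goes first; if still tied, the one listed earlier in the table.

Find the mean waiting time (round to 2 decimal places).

24.83

Timeline: | idle 0-2 | P1 2-3 | P2 3-10 | P5 10-13 | P6 13-21 | P5 21-35 | P3 35-53 | P4 53-70 | P1 70-76 |
Completion: P1=76  P2=10  P3=53  P4=70  P5=35  P6=21
Turnaround (C−A): P1=74  P2=7  P3=47  P4=61  P5=26  P6=8
Waiting times: P1=67, P2=0, P3=29, P4=44, P5=9, P6=0
Average waiting = (67+0+29+44+9+0) / 6 = 149/6 = 24.83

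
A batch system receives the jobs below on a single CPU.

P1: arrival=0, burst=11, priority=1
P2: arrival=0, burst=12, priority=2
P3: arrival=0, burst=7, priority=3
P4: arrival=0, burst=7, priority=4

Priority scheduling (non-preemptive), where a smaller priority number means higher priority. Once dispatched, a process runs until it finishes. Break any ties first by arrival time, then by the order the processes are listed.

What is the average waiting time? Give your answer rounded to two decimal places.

Schedule: | P1 0-11 | P2 11-23 | P3 23-30 | P4 30-37 |
Completion: P1=11  P2=23  P3=30  P4=37
Turnaround (C−A): P1=11  P2=23  P3=30  P4=37
Waiting times: P1=0, P2=11, P3=23, P4=30
Average waiting = (0+11+23+30) / 4 = 64/4 = 16.00

16.00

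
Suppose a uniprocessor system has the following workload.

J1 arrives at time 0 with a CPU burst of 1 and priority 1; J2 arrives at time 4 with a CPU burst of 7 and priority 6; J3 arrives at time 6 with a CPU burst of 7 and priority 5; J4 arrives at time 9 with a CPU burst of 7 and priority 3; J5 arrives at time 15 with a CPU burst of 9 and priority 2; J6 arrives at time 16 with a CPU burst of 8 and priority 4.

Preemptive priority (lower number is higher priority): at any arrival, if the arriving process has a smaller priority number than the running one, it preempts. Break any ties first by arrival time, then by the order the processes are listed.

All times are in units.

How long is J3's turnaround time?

Timeline: | J1 0-1 | idle 1-4 | J2 4-6 | J3 6-9 | J4 9-15 | J5 15-24 | J4 24-25 | J6 25-33 | J3 33-37 | J2 37-42 |
Completion: J1=1  J2=42  J3=37  J4=25  J5=24  J6=33
Turnaround(J3) = completion − arrival = 37 − 6 = 31

31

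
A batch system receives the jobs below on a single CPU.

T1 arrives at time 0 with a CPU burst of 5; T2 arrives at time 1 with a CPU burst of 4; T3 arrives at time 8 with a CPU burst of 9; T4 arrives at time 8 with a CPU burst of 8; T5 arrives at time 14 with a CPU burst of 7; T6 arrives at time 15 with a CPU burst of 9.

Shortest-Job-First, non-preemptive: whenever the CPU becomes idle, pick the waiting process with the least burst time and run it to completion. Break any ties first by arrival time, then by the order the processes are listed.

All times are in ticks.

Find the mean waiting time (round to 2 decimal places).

Timeline: | T1 0-5 | T2 5-9 | T4 9-17 | T5 17-24 | T3 24-33 | T6 33-42 |
Completion: T1=5  T2=9  T3=33  T4=17  T5=24  T6=42
Turnaround (C−A): T1=5  T2=8  T3=25  T4=9  T5=10  T6=27
Waiting times: T1=0, T2=4, T3=16, T4=1, T5=3, T6=18
Average waiting = (0+4+16+1+3+18) / 6 = 42/6 = 7.00

7.00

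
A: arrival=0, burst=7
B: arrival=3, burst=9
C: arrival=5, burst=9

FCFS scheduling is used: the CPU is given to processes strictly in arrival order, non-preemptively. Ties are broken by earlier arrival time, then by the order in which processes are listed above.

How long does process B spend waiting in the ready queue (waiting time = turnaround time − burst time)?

Gantt: | A 0-7 | B 7-16 | C 16-25 |
Completion: A=7  B=16  C=25
Turnaround (C−A): A=7  B=13  C=20
Waiting(B) = turnaround − burst = 13 − 9 = 4

4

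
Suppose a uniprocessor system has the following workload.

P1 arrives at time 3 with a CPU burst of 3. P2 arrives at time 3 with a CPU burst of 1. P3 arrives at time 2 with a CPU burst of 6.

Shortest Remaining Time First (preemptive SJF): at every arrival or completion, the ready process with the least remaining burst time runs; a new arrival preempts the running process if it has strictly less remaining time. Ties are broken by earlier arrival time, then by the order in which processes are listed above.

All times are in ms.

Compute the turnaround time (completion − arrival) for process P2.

1

Timeline: | idle 0-2 | P3 2-3 | P2 3-4 | P1 4-7 | P3 7-12 |
Completion: P1=7  P2=4  P3=12
Turnaround(P2) = completion − arrival = 4 − 3 = 1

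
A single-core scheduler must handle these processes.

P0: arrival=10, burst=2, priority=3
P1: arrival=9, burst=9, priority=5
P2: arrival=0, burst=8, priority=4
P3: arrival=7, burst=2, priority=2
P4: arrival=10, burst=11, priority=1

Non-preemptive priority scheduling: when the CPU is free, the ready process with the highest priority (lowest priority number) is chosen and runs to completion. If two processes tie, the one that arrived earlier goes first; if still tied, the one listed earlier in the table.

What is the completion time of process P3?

10

Timeline: | P2 0-8 | P3 8-10 | P4 10-21 | P0 21-23 | P1 23-32 |
Completion: P0=23  P1=32  P2=8  P3=10  P4=21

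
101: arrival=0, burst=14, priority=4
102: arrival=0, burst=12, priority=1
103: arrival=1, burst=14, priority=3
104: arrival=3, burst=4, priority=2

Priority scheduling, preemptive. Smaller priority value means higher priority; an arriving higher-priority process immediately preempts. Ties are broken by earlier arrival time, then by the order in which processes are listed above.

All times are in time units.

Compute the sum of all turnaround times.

98

Gantt: | 102 0-12 | 104 12-16 | 103 16-30 | 101 30-44 |
Completion: 101=44  102=12  103=30  104=16
Turnaround = completion − arrival: 101=44, 102=12, 103=29, 104=13
Total turnaround = 44 + 12 + 29 + 13 = 98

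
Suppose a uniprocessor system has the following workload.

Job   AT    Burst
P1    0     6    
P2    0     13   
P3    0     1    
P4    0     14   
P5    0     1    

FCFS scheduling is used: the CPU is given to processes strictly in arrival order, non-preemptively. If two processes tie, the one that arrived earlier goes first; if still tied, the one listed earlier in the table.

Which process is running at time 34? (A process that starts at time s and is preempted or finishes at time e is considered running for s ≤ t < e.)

P5

Timeline: | P1 0-6 | P2 6-19 | P3 19-20 | P4 20-34 | P5 34-35 |
Completion: P1=6  P2=19  P3=20  P4=34  P5=35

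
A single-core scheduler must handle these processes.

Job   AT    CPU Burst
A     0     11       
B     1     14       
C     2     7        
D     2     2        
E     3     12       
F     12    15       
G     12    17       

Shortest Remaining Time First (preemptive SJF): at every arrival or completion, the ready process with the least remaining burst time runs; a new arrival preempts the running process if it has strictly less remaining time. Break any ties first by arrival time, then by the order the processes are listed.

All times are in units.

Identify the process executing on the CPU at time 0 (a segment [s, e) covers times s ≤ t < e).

A

Schedule: | A 0-2 | D 2-4 | C 4-11 | A 11-20 | E 20-32 | B 32-46 | F 46-61 | G 61-78 |
Completion: A=20  B=46  C=11  D=4  E=32  F=61  G=78
Turnaround (C−A): A=20  B=45  C=9  D=2  E=29  F=49  G=66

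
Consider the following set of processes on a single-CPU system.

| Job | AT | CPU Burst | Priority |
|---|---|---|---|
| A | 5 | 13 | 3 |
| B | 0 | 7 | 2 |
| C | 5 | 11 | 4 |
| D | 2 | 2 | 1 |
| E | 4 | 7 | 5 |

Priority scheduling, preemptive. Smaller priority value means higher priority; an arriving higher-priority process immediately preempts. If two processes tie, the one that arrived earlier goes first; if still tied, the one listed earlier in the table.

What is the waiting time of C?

Timeline: | B 0-2 | D 2-4 | B 4-9 | A 9-22 | C 22-33 | E 33-40 |
Completion: A=22  B=9  C=33  D=4  E=40
Turnaround (C−A): A=17  B=9  C=28  D=2  E=36
Waiting(C) = turnaround − burst = 28 − 11 = 17

17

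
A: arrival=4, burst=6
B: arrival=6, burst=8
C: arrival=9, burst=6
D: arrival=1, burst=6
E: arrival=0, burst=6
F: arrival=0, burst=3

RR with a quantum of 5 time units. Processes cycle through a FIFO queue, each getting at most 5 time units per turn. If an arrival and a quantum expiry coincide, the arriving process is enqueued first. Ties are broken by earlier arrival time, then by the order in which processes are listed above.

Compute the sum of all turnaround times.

Schedule: | E 0-5 | F 5-8 | D 8-13 | A 13-18 | E 18-19 | B 19-24 | C 24-29 | D 29-30 | A 30-31 | B 31-34 | C 34-35 |
Completion: A=31  B=34  C=35  D=30  E=19  F=8
Turnaround = completion − arrival: A=27, B=28, C=26, D=29, E=19, F=8
Total turnaround = 27 + 28 + 26 + 29 + 19 + 8 = 137

137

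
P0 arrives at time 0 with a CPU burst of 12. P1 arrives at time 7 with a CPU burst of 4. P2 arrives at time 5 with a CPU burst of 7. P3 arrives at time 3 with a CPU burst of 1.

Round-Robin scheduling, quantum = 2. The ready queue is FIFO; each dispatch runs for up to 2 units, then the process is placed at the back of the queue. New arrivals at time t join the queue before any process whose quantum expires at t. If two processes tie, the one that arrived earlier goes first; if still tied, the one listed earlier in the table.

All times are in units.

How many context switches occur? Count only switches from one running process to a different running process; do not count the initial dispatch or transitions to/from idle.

11

Gantt: | P0 0-4 | P3 4-5 | P0 5-7 | P2 7-9 | P1 9-11 | P0 11-13 | P2 13-15 | P1 15-17 | P0 17-19 | P2 19-21 | P0 21-23 | P2 23-24 |
Completion: P0=23  P1=17  P2=24  P3=5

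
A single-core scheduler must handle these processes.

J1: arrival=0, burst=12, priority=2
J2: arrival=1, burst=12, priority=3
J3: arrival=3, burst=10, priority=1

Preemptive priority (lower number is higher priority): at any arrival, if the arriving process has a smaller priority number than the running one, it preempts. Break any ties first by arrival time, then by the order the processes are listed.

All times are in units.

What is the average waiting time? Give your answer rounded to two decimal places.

10.33

Timeline: | J1 0-3 | J3 3-13 | J1 13-22 | J2 22-34 |
Completion: J1=22  J2=34  J3=13
Waiting times: J1=10, J2=21, J3=0
Average waiting = (10+21+0) / 3 = 31/3 = 10.33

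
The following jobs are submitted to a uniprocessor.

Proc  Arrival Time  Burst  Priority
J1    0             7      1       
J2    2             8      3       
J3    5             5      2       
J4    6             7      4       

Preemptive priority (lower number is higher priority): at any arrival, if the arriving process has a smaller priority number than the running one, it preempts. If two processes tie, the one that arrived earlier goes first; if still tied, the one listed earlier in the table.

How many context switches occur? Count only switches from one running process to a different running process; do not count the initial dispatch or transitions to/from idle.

Schedule: | J1 0-7 | J3 7-12 | J2 12-20 | J4 20-27 |
Completion: J1=7  J2=20  J3=12  J4=27
Turnaround (C−A): J1=7  J2=18  J3=7  J4=21

3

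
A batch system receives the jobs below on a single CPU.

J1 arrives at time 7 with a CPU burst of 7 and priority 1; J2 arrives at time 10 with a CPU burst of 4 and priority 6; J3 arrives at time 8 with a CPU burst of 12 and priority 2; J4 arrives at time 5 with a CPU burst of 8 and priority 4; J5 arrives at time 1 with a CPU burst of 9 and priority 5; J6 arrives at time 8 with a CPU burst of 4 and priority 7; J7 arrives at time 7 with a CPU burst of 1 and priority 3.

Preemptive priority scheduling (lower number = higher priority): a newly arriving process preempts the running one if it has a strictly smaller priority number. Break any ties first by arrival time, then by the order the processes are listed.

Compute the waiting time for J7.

19

Schedule: | idle 0-1 | J5 1-5 | J4 5-7 | J1 7-14 | J3 14-26 | J7 26-27 | J4 27-33 | J5 33-38 | J2 38-42 | J6 42-46 |
Completion: J1=14  J2=42  J3=26  J4=33  J5=38  J6=46  J7=27
Turnaround (C−A): J1=7  J2=32  J3=18  J4=28  J5=37  J6=38  J7=20
Waiting(J7) = turnaround − burst = 20 − 1 = 19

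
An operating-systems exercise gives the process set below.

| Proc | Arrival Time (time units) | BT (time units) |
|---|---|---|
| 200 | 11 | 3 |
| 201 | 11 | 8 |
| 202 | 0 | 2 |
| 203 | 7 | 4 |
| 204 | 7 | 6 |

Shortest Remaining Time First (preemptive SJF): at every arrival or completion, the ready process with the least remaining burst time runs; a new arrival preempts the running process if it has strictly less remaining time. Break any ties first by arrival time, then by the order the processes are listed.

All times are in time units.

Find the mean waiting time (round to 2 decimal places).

Schedule: | 202 0-2 | idle 2-7 | 203 7-11 | 200 11-14 | 204 14-20 | 201 20-28 |
Completion: 200=14  201=28  202=2  203=11  204=20
Turnaround (C−A): 200=3  201=17  202=2  203=4  204=13
Waiting times: 200=0, 201=9, 202=0, 203=0, 204=7
Average waiting = (0+9+0+0+7) / 5 = 16/5 = 3.20

3.20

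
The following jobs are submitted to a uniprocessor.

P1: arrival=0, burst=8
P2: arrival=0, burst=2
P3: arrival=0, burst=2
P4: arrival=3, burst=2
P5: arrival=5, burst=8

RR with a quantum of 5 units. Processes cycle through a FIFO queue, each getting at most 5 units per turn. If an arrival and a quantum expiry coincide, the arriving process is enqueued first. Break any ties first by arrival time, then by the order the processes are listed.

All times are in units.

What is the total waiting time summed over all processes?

Schedule: | P1 0-5 | P2 5-7 | P3 7-9 | P4 9-11 | P5 11-16 | P1 16-19 | P5 19-22 |
Completion: P1=19  P2=7  P3=9  P4=11  P5=22
Waiting = turnaround − burst: P1=11, P2=5, P3=7, P4=6, P5=9
Total waiting = 11 + 5 + 7 + 6 + 9 = 38

38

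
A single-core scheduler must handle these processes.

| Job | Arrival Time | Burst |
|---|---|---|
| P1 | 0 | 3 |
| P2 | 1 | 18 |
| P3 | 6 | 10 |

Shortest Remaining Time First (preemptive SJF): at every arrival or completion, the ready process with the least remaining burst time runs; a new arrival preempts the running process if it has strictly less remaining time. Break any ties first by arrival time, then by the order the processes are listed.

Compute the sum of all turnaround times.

Schedule: | P1 0-3 | P2 3-6 | P3 6-16 | P2 16-31 |
Completion: P1=3  P2=31  P3=16
Turnaround (C−A): P1=3  P2=30  P3=10
Turnaround = completion − arrival: P1=3, P2=30, P3=10
Total turnaround = 3 + 30 + 10 = 43

43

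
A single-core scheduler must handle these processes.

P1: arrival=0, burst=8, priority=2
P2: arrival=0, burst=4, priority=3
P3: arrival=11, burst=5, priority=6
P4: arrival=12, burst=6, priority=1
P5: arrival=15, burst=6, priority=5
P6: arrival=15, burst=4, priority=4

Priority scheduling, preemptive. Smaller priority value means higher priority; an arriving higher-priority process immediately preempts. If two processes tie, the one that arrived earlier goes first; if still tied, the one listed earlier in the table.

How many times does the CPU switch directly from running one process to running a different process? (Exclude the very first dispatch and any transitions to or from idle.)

5

Gantt: | P1 0-8 | P2 8-12 | P4 12-18 | P6 18-22 | P5 22-28 | P3 28-33 |
Completion: P1=8  P2=12  P3=33  P4=18  P5=28  P6=22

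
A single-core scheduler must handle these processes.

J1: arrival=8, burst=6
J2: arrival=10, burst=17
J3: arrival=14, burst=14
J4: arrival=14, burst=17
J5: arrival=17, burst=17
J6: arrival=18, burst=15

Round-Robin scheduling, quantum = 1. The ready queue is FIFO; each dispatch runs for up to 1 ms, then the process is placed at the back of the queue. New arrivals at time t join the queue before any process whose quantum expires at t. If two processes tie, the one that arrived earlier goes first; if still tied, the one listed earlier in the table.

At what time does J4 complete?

Timeline: | idle 0-8 | J1 8-10 | J2 10-11 | J1 11-12 | J2 12-13 | J1 13-14 | J2 14-15 | J3 15-16 | J4 16-17 | J1 17-18 | J2 18-19 | J3 19-20 | J5 20-21 | J4 21-22 | J6 22-23 | J1 23-24 | J2 24-25 | J3 25-26 | J5 26-27 | J4 27-28 | J6 28-29 | J2 29-30 | J3 30-31 | J5 31-32 | J4 32-33 | J6 33-34 | J2 34-35 | J3 35-36 | J5 36-37 | J4 37-38 | J6 38-39 | J2 39-40 | J3 40-41 | J5 41-42 | J4 42-43 | J6 43-44 | J2 44-45 | J3 45-46 | J5 46-47 | J4 47-48 | J6 48-49 | J2 49-50 | J3 50-51 | J5 51-52 | J4 52-53 | J6 53-54 | J2 54-55 | J3 55-56 | J5 56-57 | J4 57-58 | J6 58-59 | J2 59-60 | J3 60-61 | J5 61-62 | J4 62-63 | J6 63-64 | J2 64-65 | J3 65-66 | J5 66-67 | J4 67-68 | J6 68-69 | J2 69-70 | J3 70-71 | J5 71-72 | J4 72-73 | J6 73-74 | J2 74-75 | J3 75-76 | J5 76-77 | J4 77-78 | J6 78-79 | J2 79-80 | J3 80-81 | J5 81-82 | J4 82-83 | J6 83-84 | J2 84-85 | J5 85-86 | J4 86-87 | J6 87-88 | J5 88-89 | J4 89-90 | J6 90-91 | J5 91-92 | J4 92-93 | J5 93-94 |
Completion: J1=24  J2=85  J3=81  J4=93  J5=94  J6=91

93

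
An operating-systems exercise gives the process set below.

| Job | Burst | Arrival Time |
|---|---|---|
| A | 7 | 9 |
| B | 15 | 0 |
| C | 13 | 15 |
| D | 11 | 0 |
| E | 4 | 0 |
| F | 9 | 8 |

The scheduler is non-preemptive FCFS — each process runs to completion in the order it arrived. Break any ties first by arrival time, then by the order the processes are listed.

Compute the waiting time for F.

22

Timeline: | B 0-15 | D 15-26 | E 26-30 | F 30-39 | A 39-46 | C 46-59 |
Completion: A=46  B=15  C=59  D=26  E=30  F=39
Turnaround (C−A): A=37  B=15  C=44  D=26  E=30  F=31
Waiting(F) = turnaround − burst = 31 − 9 = 22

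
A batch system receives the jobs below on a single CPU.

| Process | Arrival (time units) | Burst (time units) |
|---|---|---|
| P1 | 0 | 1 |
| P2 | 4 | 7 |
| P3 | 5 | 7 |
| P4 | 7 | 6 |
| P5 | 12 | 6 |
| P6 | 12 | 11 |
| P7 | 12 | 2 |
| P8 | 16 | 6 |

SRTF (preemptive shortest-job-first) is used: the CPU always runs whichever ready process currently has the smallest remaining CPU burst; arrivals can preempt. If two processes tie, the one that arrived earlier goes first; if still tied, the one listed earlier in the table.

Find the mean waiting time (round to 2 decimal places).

Schedule: | P1 0-1 | idle 1-4 | P2 4-11 | P4 11-12 | P7 12-14 | P4 14-19 | P5 19-25 | P8 25-31 | P3 31-38 | P6 38-49 |
Completion: P1=1  P2=11  P3=38  P4=19  P5=25  P6=49  P7=14  P8=31
Turnaround (C−A): P1=1  P2=7  P3=33  P4=12  P5=13  P6=37  P7=2  P8=15
Waiting times: P1=0, P2=0, P3=26, P4=6, P5=7, P6=26, P7=0, P8=9
Average waiting = (0+0+26+6+7+26+0+9) / 8 = 74/8 = 9.25

9.25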